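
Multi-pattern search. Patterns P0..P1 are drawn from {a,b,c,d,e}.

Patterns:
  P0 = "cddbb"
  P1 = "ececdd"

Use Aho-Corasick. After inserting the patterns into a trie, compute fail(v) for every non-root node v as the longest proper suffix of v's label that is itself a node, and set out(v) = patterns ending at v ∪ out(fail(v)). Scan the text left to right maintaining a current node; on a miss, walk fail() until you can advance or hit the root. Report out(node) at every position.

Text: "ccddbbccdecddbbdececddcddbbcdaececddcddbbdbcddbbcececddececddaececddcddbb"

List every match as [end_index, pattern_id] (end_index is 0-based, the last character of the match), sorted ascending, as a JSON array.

Build automaton:
Trie nodes:
  n0 'ε': c→1 e→6
  n1 'c': d→2
  n2 'cd': d→3
  n3 'cdd': b→4
  n4 'cddb': b→5
  n5 'cddbb': ·  ←P0
  n6 'e': c→7
  n7 'ec': e→8
  n8 'ece': c→9
  n9 'ecec': d→10
  n10 'ececd': d→11
  n11 'ececdd': ·  ←P1

BFS fail/out derivation:
  fail(1) 'c': from fail(0)=0 chase 'c': 0 ⇒ 0;  out=∅∪out(0)=∅
  fail(6) 'e': from fail(0)=0 chase 'e': 0 ⇒ 0;  out=∅∪out(0)=∅
  fail(2) 'cd': from fail(1)=0 chase 'd': 0 ⇒ 0;  out=∅∪out(0)=∅
  fail(7) 'ec': from fail(6)=0 chase 'c': 0 ⇒ 1;  out=∅∪out(1)=∅
  fail(3) 'cdd': from fail(2)=0 chase 'd': 0 ⇒ 0;  out=∅∪out(0)=∅
  fail(8) 'ece': from fail(7)=1 chase 'e': 1→0 ⇒ 6;  out=∅∪out(6)=∅
  fail(4) 'cddb': from fail(3)=0 chase 'b': 0 ⇒ 0;  out=∅∪out(0)=∅
  fail(9) 'ecec': from fail(8)=6 chase 'c': 6 ⇒ 7;  out=∅∪out(7)=∅
  fail(5) 'cddbb': from fail(4)=0 chase 'b': 0 ⇒ 0;  out={0}∪out(0)={0}
  fail(10) 'ececd': from fail(9)=7 chase 'd': 7→1 ⇒ 2;  out=∅∪out(2)=∅
  fail(11) 'ececdd': from fail(10)=2 chase 'd': 2 ⇒ 3;  out={1}∪out(3)={1}

Scan:
[0] read 'c'  n0⇒n1
[1] read 'c'  n1⇒n1 (fail-walked)
[2] read 'd'  n1⇒n2
[3] read 'd'  n2⇒n3
[4] read 'b'  n3⇒n4
[5] read 'b'  n4⇒n5  → match P0@[1:5]
[6] read 'c'  n5⇒n1 (fail-walked)
[7] read 'c'  n1⇒n1 (fail-walked)
[8] read 'd'  n1⇒n2
[9] read 'e'  n2⇒n6 (fail-walked)
[10] read 'c'  n6⇒n7
[11] read 'd'  n7⇒n2 (fail-walked)
[12] read 'd'  n2⇒n3
[13] read 'b'  n3⇒n4
[14] read 'b'  n4⇒n5  → match P0@[10:14]
[15] read 'd'  n5⇒n0 (fail-walked)
[16] read 'e'  n0⇒n6
[17] read 'c'  n6⇒n7
[18] read 'e'  n7⇒n8
[19] read 'c'  n8⇒n9
[20] read 'd'  n9⇒n10
[21] read 'd'  n10⇒n11  → match P1@[16:21]
[22] read 'c'  n11⇒n1 (fail-walked)
[23] read 'd'  n1⇒n2
[24] read 'd'  n2⇒n3
[25] read 'b'  n3⇒n4
[26] read 'b'  n4⇒n5  → match P0@[22:26]
[27] read 'c'  n5⇒n1 (fail-walked)
[28] read 'd'  n1⇒n2
[29] read 'a'  n2⇒n0 (fail-walked)
[30] read 'e'  n0⇒n6
[31] read 'c'  n6⇒n7
[32] read 'e'  n7⇒n8
[33] read 'c'  n8⇒n9
[34] read 'd'  n9⇒n10
[35] read 'd'  n10⇒n11  → match P1@[30:35]
[36] read 'c'  n11⇒n1 (fail-walked)
[37] read 'd'  n1⇒n2
[38] read 'd'  n2⇒n3
[39] read 'b'  n3⇒n4
[40] read 'b'  n4⇒n5  → match P0@[36:40]
[41] read 'd'  n5⇒n0 (fail-walked)
[42] read 'b'  n0⇒n0
[43] read 'c'  n0⇒n1
[44] read 'd'  n1⇒n2
[45] read 'd'  n2⇒n3
[46] read 'b'  n3⇒n4
[47] read 'b'  n4⇒n5  → match P0@[43:47]
[48] read 'c'  n5⇒n1 (fail-walked)
[49] read 'e'  n1⇒n6 (fail-walked)
[50] read 'c'  n6⇒n7
[51] read 'e'  n7⇒n8
[52] read 'c'  n8⇒n9
[53] read 'd'  n9⇒n10
[54] read 'd'  n10⇒n11  → match P1@[49:54]
[55] read 'e'  n11⇒n6 (fail-walked)
[56] read 'c'  n6⇒n7
[57] read 'e'  n7⇒n8
[58] read 'c'  n8⇒n9
[59] read 'd'  n9⇒n10
[60] read 'd'  n10⇒n11  → match P1@[55:60]
[61] read 'a'  n11⇒n0 (fail-walked)
[62] read 'e'  n0⇒n6
[63] read 'c'  n6⇒n7
[64] read 'e'  n7⇒n8
[65] read 'c'  n8⇒n9
[66] read 'd'  n9⇒n10
[67] read 'd'  n10⇒n11  → match P1@[62:67]
[68] read 'c'  n11⇒n1 (fail-walked)
[69] read 'd'  n1⇒n2
[70] read 'd'  n2⇒n3
[71] read 'b'  n3⇒n4
[72] read 'b'  n4⇒n5  → match P0@[68:72]

Matches: [[5,0],[14,0],[21,1],[26,0],[35,1],[40,0],[47,0],[54,1],[60,1],[67,1],[72,0]]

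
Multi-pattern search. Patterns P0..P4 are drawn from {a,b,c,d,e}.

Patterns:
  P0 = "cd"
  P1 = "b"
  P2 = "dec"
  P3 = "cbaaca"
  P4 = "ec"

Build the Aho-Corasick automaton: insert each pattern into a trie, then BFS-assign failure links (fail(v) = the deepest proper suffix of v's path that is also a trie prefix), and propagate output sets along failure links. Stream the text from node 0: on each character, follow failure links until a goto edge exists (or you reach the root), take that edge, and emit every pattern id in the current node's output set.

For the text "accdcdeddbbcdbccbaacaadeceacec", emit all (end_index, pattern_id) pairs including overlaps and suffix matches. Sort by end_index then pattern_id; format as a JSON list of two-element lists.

Build automaton:
Trie nodes:
  0='ε' goto b→3 c→1 d→4 e→12
  1='c' goto b→7 d→2
  2='cd' goto ·  ←P0
  3='b' goto ·  ←P1
  4='d' goto e→5
  5='de' goto c→6
  6='dec' goto ·  ←P2
  7='cb' goto a→8
  8='cba' goto a→9
  9='cbaa' goto c→10
  10='cbaac' goto a→11
  11='cbaaca' goto ·  ←P3
  12='e' goto c→13
  13='ec' goto ·  ←P4

BFS fail/out derivation:
  fail(1) 'c': from fail(0)=0 chase 'c': 0 ⇒ 0;  out=∅∪out(0)=∅
  fail(3) 'b': from fail(0)=0 chase 'b': 0 ⇒ 0;  out={1}∪out(0)={1}
  fail(4) 'd': from fail(0)=0 chase 'd': 0 ⇒ 0;  out=∅∪out(0)=∅
  fail(12) 'e': from fail(0)=0 chase 'e': 0 ⇒ 0;  out=∅∪out(0)=∅
  fail(2) 'cd': from fail(1)=0 chase 'd': 0 ⇒ 4;  out={0}∪out(4)={0}
  fail(5) 'de': from fail(4)=0 chase 'e': 0 ⇒ 12;  out=∅∪out(12)=∅
  fail(7) 'cb': from fail(1)=0 chase 'b': 0 ⇒ 3;  out=∅∪out(3)={1}
  fail(13) 'ec': from fail(12)=0 chase 'c': 0 ⇒ 1;  out={4}∪out(1)={4}
  fail(6) 'dec': from fail(5)=12 chase 'c': 12 ⇒ 13;  out={2}∪out(13)={2,4}
  fail(8) 'cba': from fail(7)=3 chase 'a': 3→0 ⇒ 0;  out=∅∪out(0)=∅
  fail(9) 'cbaa': from fail(8)=0 chase 'a': 0 ⇒ 0;  out=∅∪out(0)=∅
  fail(10) 'cbaac': from fail(9)=0 chase 'c': 0 ⇒ 1;  out=∅∪out(1)=∅
  fail(11) 'cbaaca': from fail(10)=1 chase 'a': 1→0 ⇒ 0;  out={3}∪out(0)={3}

Run:
i=0 'a': node 0→0
i=1 'c': node 0→1
i=2 'c': node 1→1 (fail-walked)
i=3 'd': node 1→2  → match P0@[2:3]
i=4 'c': node 2→1 (fail-walked)
i=5 'd': node 1→2  → match P0@[4:5]
i=6 'e': node 2→5 (fail-walked)
i=7 'd': node 5→4 (fail-walked)
i=8 'd': node 4→4 (fail-walked)
i=9 'b': node 4→3 (fail-walked)  → match P1@[9:9]
i=10 'b': node 3→3 (fail-walked)  → match P1@[10:10]
i=11 'c': node 3→1 (fail-walked)
i=12 'd': node 1→2  → match P0@[11:12]
i=13 'b': node 2→3 (fail-walked)  → match P1@[13:13]
i=14 'c': node 3→1 (fail-walked)
i=15 'c': node 1→1 (fail-walked)
i=16 'b': node 1→7  → match P1@[16:16]
i=17 'a': node 7→8
i=18 'a': node 8→9
i=19 'c': node 9→10
i=20 'a': node 10→11  → match P3@[15:20]
i=21 'a': node 11→0 (fail-walked)
i=22 'd': node 0→4
i=23 'e': node 4→5
i=24 'c': node 5→6  → match P2@[22:24],P4@[23:24]
i=25 'e': node 6→12 (fail-walked)
i=26 'a': node 12→0 (fail-walked)
i=27 'c': node 0→1
i=28 'e': node 1→12 (fail-walked)
i=29 'c': node 12→13  → match P4@[28:29]

Matches: [[3,0],[5,0],[9,1],[10,1],[12,0],[13,1],[16,1],[20,3],[24,2],[24,4],[29,4]]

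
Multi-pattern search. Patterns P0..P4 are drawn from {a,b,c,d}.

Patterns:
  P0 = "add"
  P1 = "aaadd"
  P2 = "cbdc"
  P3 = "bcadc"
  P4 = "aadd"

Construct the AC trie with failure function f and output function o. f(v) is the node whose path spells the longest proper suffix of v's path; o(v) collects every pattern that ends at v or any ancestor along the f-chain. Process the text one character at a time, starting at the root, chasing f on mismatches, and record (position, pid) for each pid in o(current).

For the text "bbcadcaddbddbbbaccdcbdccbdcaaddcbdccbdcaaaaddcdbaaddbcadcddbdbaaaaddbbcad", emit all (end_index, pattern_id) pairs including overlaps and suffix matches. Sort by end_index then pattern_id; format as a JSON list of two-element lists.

Build automaton:
Trie nodes:
  0='ε' goto a→1 b→12 c→8
  1='a' goto a→4 d→2
  2='ad' goto d→3
  3='add' goto ·  ←P0
  4='aa' goto a→5 d→17
  5='aaa' goto d→6
  6='aaad' goto d→7
  7='aaadd' goto ·  ←P1
  8='c' goto b→9
  9='cb' goto d→10
  10='cbd' goto c→11
  11='cbdc' goto ·  ←P2
  12='b' goto c→13
  13='bc' goto a→14
  14='bca' goto d→15
  15='bcad' goto c→16
  16='bcadc' goto ·  ←P3
  17='aad' goto d→18
  18='aadd' goto ·  ←P4

Failure links (BFS by depth):
  fail(1) 'a': from fail(0)=0 chase 'a': 0 ⇒ 0;  out=∅∪out(0)=∅
  fail(8) 'c': from fail(0)=0 chase 'c': 0 ⇒ 0;  out=∅∪out(0)=∅
  fail(12) 'b': from fail(0)=0 chase 'b': 0 ⇒ 0;  out=∅∪out(0)=∅
  fail(2) 'ad': from fail(1)=0 chase 'd': 0 ⇒ 0;  out=∅∪out(0)=∅
  fail(4) 'aa': from fail(1)=0 chase 'a': 0 ⇒ 1;  out=∅∪out(1)=∅
  fail(9) 'cb': from fail(8)=0 chase 'b': 0 ⇒ 12;  out=∅∪out(12)=∅
  fail(13) 'bc': from fail(12)=0 chase 'c': 0 ⇒ 8;  out=∅∪out(8)=∅
  fail(3) 'add': from fail(2)=0 chase 'd': 0 ⇒ 0;  out={0}∪out(0)={0}
  fail(5) 'aaa': from fail(4)=1 chase 'a': 1 ⇒ 4;  out=∅∪out(4)=∅
  fail(10) 'cbd': from fail(9)=12 chase 'd': 12→0 ⇒ 0;  out=∅∪out(0)=∅
  fail(14) 'bca': from fail(13)=8 chase 'a': 8→0 ⇒ 1;  out=∅∪out(1)=∅
  fail(17) 'aad': from fail(4)=1 chase 'd': 1 ⇒ 2;  out=∅∪out(2)=∅
  fail(6) 'aaad': from fail(5)=4 chase 'd': 4 ⇒ 17;  out=∅∪out(17)=∅
  fail(11) 'cbdc': from fail(10)=0 chase 'c': 0 ⇒ 8;  out={2}∪out(8)={2}
  fail(15) 'bcad': from fail(14)=1 chase 'd': 1 ⇒ 2;  out=∅∪out(2)=∅
  fail(18) 'aadd': from fail(17)=2 chase 'd': 2 ⇒ 3;  out={4}∪out(3)={0,4}
  fail(7) 'aaadd': from fail(6)=17 chase 'd': 17 ⇒ 18;  out={1}∪out(18)={0,1,4}
  fail(16) 'bcadc': from fail(15)=2 chase 'c': 2→0 ⇒ 8;  out={3}∪out(8)={3}

Scan:
pos 0 'b': at 12
pos 1 'b': at 12 (via fail)
pos 2 'c': at 13
pos 3 'a': at 14
pos 4 'd': at 15
pos 5 'c': at 16  emit P3@[1:5]
pos 6 'a': at 1 (via fail)
pos 7 'd': at 2
pos 8 'd': at 3  emit P0@[6:8]
pos 9 'b': at 12 (via fail)
pos 10 'd': at 0 (via fail)
pos 11 'd': at 0
pos 12 'b': at 12
pos 13 'b': at 12 (via fail)
pos 14 'b': at 12 (via fail)
pos 15 'a': at 1 (via fail)
pos 16 'c': at 8 (via fail)
pos 17 'c': at 8 (via fail)
pos 18 'd': at 0 (via fail)
pos 19 'c': at 8
pos 20 'b': at 9
pos 21 'd': at 10
pos 22 'c': at 11  emit P2@[19:22]
pos 23 'c': at 8 (via fail)
pos 24 'b': at 9
pos 25 'd': at 10
pos 26 'c': at 11  emit P2@[23:26]
pos 27 'a': at 1 (via fail)
pos 28 'a': at 4
pos 29 'd': at 17
pos 30 'd': at 18  emit P0@[28:30],P4@[27:30]
pos 31 'c': at 8 (via fail)
pos 32 'b': at 9
pos 33 'd': at 10
pos 34 'c': at 11  emit P2@[31:34]
pos 35 'c': at 8 (via fail)
pos 36 'b': at 9
pos 37 'd': at 10
pos 38 'c': at 11  emit P2@[35:38]
pos 39 'a': at 1 (via fail)
pos 40 'a': at 4
pos 41 'a': at 5
pos 42 'a': at 5 (via fail)
pos 43 'd': at 6
pos 44 'd': at 7  emit P0@[42:44],P1@[40:44],P4@[41:44]
pos 45 'c': at 8 (via fail)
pos 46 'd': at 0 (via fail)
pos 47 'b': at 12
pos 48 'a': at 1 (via fail)
pos 49 'a': at 4
pos 50 'd': at 17
pos 51 'd': at 18  emit P0@[49:51],P4@[48:51]
pos 52 'b': at 12 (via fail)
pos 53 'c': at 13
pos 54 'a': at 14
pos 55 'd': at 15
pos 56 'c': at 16  emit P3@[52:56]
pos 57 'd': at 0 (via fail)
pos 58 'd': at 0
pos 59 'b': at 12
pos 60 'd': at 0 (via fail)
pos 61 'b': at 12
pos 62 'a': at 1 (via fail)
pos 63 'a': at 4
pos 64 'a': at 5
pos 65 'a': at 5 (via fail)
pos 66 'd': at 6
pos 67 'd': at 7  emit P0@[65:67],P1@[63:67],P4@[64:67]
pos 68 'b': at 12 (via fail)
pos 69 'b': at 12 (via fail)
pos 70 'c': at 13
pos 71 'a': at 14
pos 72 'd': at 15

Matches: [[5,3],[8,0],[22,2],[26,2],[30,0],[30,4],[34,2],[38,2],[44,0],[44,1],[44,4],[51,0],[51,4],[56,3],[67,0],[67,1],[67,4]]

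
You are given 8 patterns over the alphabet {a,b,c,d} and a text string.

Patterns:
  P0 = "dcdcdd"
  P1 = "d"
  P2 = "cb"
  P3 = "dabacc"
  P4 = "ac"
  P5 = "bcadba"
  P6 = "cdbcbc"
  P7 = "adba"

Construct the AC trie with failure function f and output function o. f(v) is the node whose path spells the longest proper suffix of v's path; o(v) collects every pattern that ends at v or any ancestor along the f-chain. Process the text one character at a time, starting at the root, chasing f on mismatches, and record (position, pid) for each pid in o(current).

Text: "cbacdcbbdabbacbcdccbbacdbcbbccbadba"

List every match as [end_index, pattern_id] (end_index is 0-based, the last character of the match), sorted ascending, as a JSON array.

Build:
Trie nodes:
  n0 'ε': a→14 b→16 c→7 d→1
  n1 'd': a→9 c→2  [P1 ends]
  n2 'dc': d→3
  n3 'dcd': c→4
  n4 'dcdc': d→5
  n5 'dcdcd': d→6
  n6 'dcdcdd': ·  [P0 ends]
  n7 'c': b→8 d→22
  n8 'cb': ·  [P2 ends]
  n9 'da': b→10
  n10 'dab': a→11
  n11 'daba': c→12
  n12 'dabac': c→13
  n13 'dabacc': ·  [P3 ends]
  n14 'a': c→15 d→27
  n15 'ac': ·  [P4 ends]
  n16 'b': c→17
  n17 'bc': a→18
  n18 'bca': d→19
  n19 'bcad': b→20
  n20 'bcadb': a→21
  n21 'bcadba': ·  [P5 ends]
  n22 'cd': b→23
  n23 'cdb': c→24
  n24 'cdbc': b→25
  n25 'cdbcb': c→26
  n26 'cdbcbc': ·  [P6 ends]
  n27 'ad': b→28
  n28 'adb': a→29
  n29 'adba': ·  [P7 ends]

Failure links (BFS by depth):
  n1('d'): parent n0 fail=0; on 'd' 0 → fail=0;  out {1}∪∅={1}
  n7('c'): parent n0 fail=0; on 'c' 0 → fail=0;  out ∅∪∅=∅
  n14('a'): parent n0 fail=0; on 'a' 0 → fail=0;  out ∅∪∅=∅
  n16('b'): parent n0 fail=0; on 'b' 0 → fail=0;  out ∅∪∅=∅
  n2('dc'): parent n1 fail=0; on 'c' 0 → fail=7;  out ∅∪∅=∅
  n8('cb'): parent n7 fail=0; on 'b' 0 → fail=16;  out {2}∪∅={2}
  n9('da'): parent n1 fail=0; on 'a' 0 → fail=14;  out ∅∪∅=∅
  n15('ac'): parent n14 fail=0; on 'c' 0 → fail=7;  out {4}∪∅={4}
  n17('bc'): parent n16 fail=0; on 'c' 0 → fail=7;  out ∅∪∅=∅
  n22('cd'): parent n7 fail=0; on 'd' 0 → fail=1;  out ∅∪{1}={1}
  n27('ad'): parent n14 fail=0; on 'd' 0 → fail=1;  out ∅∪{1}={1}
  n3('dcd'): parent n2 fail=7; on 'd' 7 → fail=22;  out ∅∪{1}={1}
  n10('dab'): parent n9 fail=14; on 'b' 14→0 → fail=16;  out ∅∪∅=∅
  n18('bca'): parent n17 fail=7; on 'a' 7→0 → fail=14;  out ∅∪∅=∅
  n23('cdb'): parent n22 fail=1; on 'b' 1→0 → fail=16;  out ∅∪∅=∅
  n28('adb'): parent n27 fail=1; on 'b' 1→0 → fail=16;  out ∅∪∅=∅
  n4('dcdc'): parent n3 fail=22; on 'c' 22→1 → fail=2;  out ∅∪∅=∅
  n11('daba'): parent n10 fail=16; on 'a' 16→0 → fail=14;  out ∅∪∅=∅
  n19('bcad'): parent n18 fail=14; on 'd' 14 → fail=27;  out ∅∪{1}={1}
  n24('cdbc'): parent n23 fail=16; on 'c' 16 → fail=17;  out ∅∪∅=∅
  n29('adba'): parent n28 fail=16; on 'a' 16→0 → fail=14;  out {7}∪∅={7}
  n5('dcdcd'): parent n4 fail=2; on 'd' 2 → fail=3;  out ∅∪{1}={1}
  n12('dabac'): parent n11 fail=14; on 'c' 14 → fail=15;  out ∅∪{4}={4}
  n20('bcadb'): parent n19 fail=27; on 'b' 27 → fail=28;  out ∅∪∅=∅
  n25('cdbcb'): parent n24 fail=17; on 'b' 17→7 → fail=8;  out ∅∪{2}={2}
  n6('dcdcdd'): parent n5 fail=3; on 'd' 3→22→1→0 → fail=1;  out {0}∪{1}={0,1}
  n13('dabacc'): parent n12 fail=15; on 'c' 15→7→0 → fail=7;  out {3}∪∅={3}
  n21('bcadba'): parent n20 fail=28; on 'a' 28 → fail=29;  out {5}∪{7}={5,7}
  n26('cdbcbc'): parent n25 fail=8; on 'c' 8→16 → fail=17;  out {6}∪∅={6}

Text stream:
i=0 'c': node 0→7
i=1 'b': node 7→8  → match P2@[0:1]
i=2 'a': node 8→14 (fail-walked)
i=3 'c': node 14→15  → match P4@[2:3]
i=4 'd': node 15→22 (fail-walked)  → match P1@[4:4]
i=5 'c': node 22→2 (fail-walked)
i=6 'b': node 2→8 (fail-walked)  → match P2@[5:6]
i=7 'b': node 8→16 (fail-walked)
i=8 'd': node 16→1 (fail-walked)  → match P1@[8:8]
i=9 'a': node 1→9
i=10 'b': node 9→10
i=11 'b': node 10→16 (fail-walked)
i=12 'a': node 16→14 (fail-walked)
i=13 'c': node 14→15  → match P4@[12:13]
i=14 'b': node 15→8 (fail-walked)  → match P2@[13:14]
i=15 'c': node 8→17 (fail-walked)
i=16 'd': node 17→22 (fail-walked)  → match P1@[16:16]
i=17 'c': node 22→2 (fail-walked)
i=18 'c': node 2→7 (fail-walked)
i=19 'b': node 7→8  → match P2@[18:19]
i=20 'b': node 8→16 (fail-walked)
i=21 'a': node 16→14 (fail-walked)
i=22 'c': node 14→15  → match P4@[21:22]
i=23 'd': node 15→22 (fail-walked)  → match P1@[23:23]
i=24 'b': node 22→23
i=25 'c': node 23→24
i=26 'b': node 24→25  → match P2@[25:26]
i=27 'b': node 25→16 (fail-walked)
i=28 'c': node 16→17
i=29 'c': node 17→7 (fail-walked)
i=30 'b': node 7→8  → match P2@[29:30]
i=31 'a': node 8→14 (fail-walked)
i=32 'd': node 14→27  → match P1@[32:32]
i=33 'b': node 27→28
i=34 'a': node 28→29  → match P7@[31:34]

All matches (sorted): [[1,2],[3,4],[4,1],[6,2],[8,1],[13,4],[14,2],[16,1],[19,2],[22,4],[23,1],[26,2],[30,2],[32,1],[34,7]]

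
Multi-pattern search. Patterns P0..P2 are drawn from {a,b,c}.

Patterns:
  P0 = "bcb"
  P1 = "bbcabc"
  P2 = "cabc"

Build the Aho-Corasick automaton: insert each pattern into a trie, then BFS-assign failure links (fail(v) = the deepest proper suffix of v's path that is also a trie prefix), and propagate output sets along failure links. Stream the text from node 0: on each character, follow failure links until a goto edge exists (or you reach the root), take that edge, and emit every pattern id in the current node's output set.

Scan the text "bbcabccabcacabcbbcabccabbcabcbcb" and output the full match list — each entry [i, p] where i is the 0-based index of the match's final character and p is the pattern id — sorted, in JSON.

Build:
Trie (insert patterns):
  0='ε' goto b→1 c→9
  1='b' goto b→4 c→2
  2='bc' goto b→3
  3='bcb' goto ·  [P0 ends]
  4='bb' goto c→5
  5='bbc' goto a→6
  6='bbca' goto b→7
  7='bbcab' goto c→8
  8='bbcabc' goto ·  [P1 ends]
  9='c' goto a→10
  10='ca' goto b→11
  11='cab' goto c→12
  12='cabc' goto ·  [P2 ends]

Failure links (BFS by depth):
  fail(1) 'b': from fail(0)=0 chase 'b': 0 ⇒ 0;  out=∅∪out(0)=∅
  fail(9) 'c': from fail(0)=0 chase 'c': 0 ⇒ 0;  out=∅∪out(0)=∅
  fail(2) 'bc': from fail(1)=0 chase 'c': 0 ⇒ 9;  out=∅∪out(9)=∅
  fail(4) 'bb': from fail(1)=0 chase 'b': 0 ⇒ 1;  out=∅∪out(1)=∅
  fail(10) 'ca': from fail(9)=0 chase 'a': 0 ⇒ 0;  out=∅∪out(0)=∅
  fail(3) 'bcb': from fail(2)=9 chase 'b': 9→0 ⇒ 1;  out={0}∪out(1)={0}
  fail(5) 'bbc': from fail(4)=1 chase 'c': 1 ⇒ 2;  out=∅∪out(2)=∅
  fail(11) 'cab': from fail(10)=0 chase 'b': 0 ⇒ 1;  out=∅∪out(1)=∅
  fail(6) 'bbca': from fail(5)=2 chase 'a': 2→9 ⇒ 10;  out=∅∪out(10)=∅
  fail(12) 'cabc': from fail(11)=1 chase 'c': 1 ⇒ 2;  out={2}∪out(2)={2}
  fail(7) 'bbcab': from fail(6)=10 chase 'b': 10 ⇒ 11;  out=∅∪out(11)=∅
  fail(8) 'bbcabc': from fail(7)=11 chase 'c': 11 ⇒ 12;  out={1}∪out(12)={1,2}

Text stream:
[0] read 'b'  n0⇒n1
[1] read 'b'  n1⇒n4
[2] read 'c'  n4⇒n5
[3] read 'a'  n5⇒n6
[4] read 'b'  n6⇒n7
[5] read 'c'  n7⇒n8  ** P1@[0:5],P2@[2:5]
[6] read 'c'  n8⇒n9 (fail-walked)
[7] read 'a'  n9⇒n10
[8] read 'b'  n10⇒n11
[9] read 'c'  n11⇒n12  ** P2@[6:9]
[10] read 'a'  n12⇒n10 (fail-walked)
[11] read 'c'  n10⇒n9 (fail-walked)
[12] read 'a'  n9⇒n10
[13] read 'b'  n10⇒n11
[14] read 'c'  n11⇒n12  ** P2@[11:14]
[15] read 'b'  n12⇒n3 (fail-walked)  ** P0@[13:15]
[16] read 'b'  n3⇒n4 (fail-walked)
[17] read 'c'  n4⇒n5
[18] read 'a'  n5⇒n6
[19] read 'b'  n6⇒n7
[20] read 'c'  n7⇒n8  ** P1@[15:20],P2@[17:20]
[21] read 'c'  n8⇒n9 (fail-walked)
[22] read 'a'  n9⇒n10
[23] read 'b'  n10⇒n11
[24] read 'b'  n11⇒n4 (fail-walked)
[25] read 'c'  n4⇒n5
[26] read 'a'  n5⇒n6
[27] read 'b'  n6⇒n7
[28] read 'c'  n7⇒n8  ** P1@[23:28],P2@[25:28]
[29] read 'b'  n8⇒n3 (fail-walked)  ** P0@[27:29]
[30] read 'c'  n3⇒n2 (fail-walked)
[31] read 'b'  n2⇒n3  ** P0@[29:31]

Result: [[5,1],[5,2],[9,2],[14,2],[15,0],[20,1],[20,2],[28,1],[28,2],[29,0],[31,0]]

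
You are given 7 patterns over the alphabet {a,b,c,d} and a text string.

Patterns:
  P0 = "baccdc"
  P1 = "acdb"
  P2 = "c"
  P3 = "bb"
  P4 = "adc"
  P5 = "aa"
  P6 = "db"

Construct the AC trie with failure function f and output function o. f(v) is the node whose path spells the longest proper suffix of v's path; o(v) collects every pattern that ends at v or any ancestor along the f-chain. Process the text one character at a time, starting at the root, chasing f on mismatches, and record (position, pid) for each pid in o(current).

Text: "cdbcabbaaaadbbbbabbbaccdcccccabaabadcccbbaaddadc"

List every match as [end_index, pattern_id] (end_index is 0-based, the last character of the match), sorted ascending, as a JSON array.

Build:
Trie nodes:
  n0 'ε': a→7 b→1 c→11 d→16
  n1 'b': a→2 b→12
  n2 'ba': c→3
  n3 'bac': c→4
  n4 'bacc': d→5
  n5 'baccd': c→6
  n6 'baccdc': ·  ←P0
  n7 'a': a→15 c→8 d→13
  n8 'ac': d→9
  n9 'acd': b→10
  n10 'acdb': ·  ←P1
  n11 'c': ·  ←P2
  n12 'bb': ·  ←P3
  n13 'ad': c→14
  n14 'adc': ·  ←P4
  n15 'aa': ·  ←P5
  n16 'd': b→17
  n17 'db': ·  ←P6

Failure links (BFS by depth):
  fail(1) 'b': from fail(0)=0 chase 'b': 0 ⇒ 0;  out=∅∪out(0)=∅
  fail(7) 'a': from fail(0)=0 chase 'a': 0 ⇒ 0;  out=∅∪out(0)=∅
  fail(11) 'c': from fail(0)=0 chase 'c': 0 ⇒ 0;  out={2}∪out(0)={2}
  fail(16) 'd': from fail(0)=0 chase 'd': 0 ⇒ 0;  out=∅∪out(0)=∅
  fail(2) 'ba': from fail(1)=0 chase 'a': 0 ⇒ 7;  out=∅∪out(7)=∅
  fail(8) 'ac': from fail(7)=0 chase 'c': 0 ⇒ 11;  out=∅∪out(11)={2}
  fail(12) 'bb': from fail(1)=0 chase 'b': 0 ⇒ 1;  out={3}∪out(1)={3}
  fail(13) 'ad': from fail(7)=0 chase 'd': 0 ⇒ 16;  out=∅∪out(16)=∅
  fail(15) 'aa': from fail(7)=0 chase 'a': 0 ⇒ 7;  out={5}∪out(7)={5}
  fail(17) 'db': from fail(16)=0 chase 'b': 0 ⇒ 1;  out={6}∪out(1)={6}
  fail(3) 'bac': from fail(2)=7 chase 'c': 7 ⇒ 8;  out=∅∪out(8)={2}
  fail(9) 'acd': from fail(8)=11 chase 'd': 11→0 ⇒ 16;  out=∅∪out(16)=∅
  fail(14) 'adc': from fail(13)=16 chase 'c': 16→0 ⇒ 11;  out={4}∪out(11)={2,4}
  fail(4) 'bacc': from fail(3)=8 chase 'c': 8→11→0 ⇒ 11;  out=∅∪out(11)={2}
  fail(10) 'acdb': from fail(9)=16 chase 'b': 16 ⇒ 17;  out={1}∪out(17)={1,6}
  fail(5) 'baccd': from fail(4)=11 chase 'd': 11→0 ⇒ 16;  out=∅∪out(16)=∅
  fail(6) 'baccdc': from fail(5)=16 chase 'c': 16→0 ⇒ 11;  out={0}∪out(11)={0,2}

Scan:
[0] read 'c'  n0⇒n11  ** P2@[0:0]
[1] read 'd'  n11⇒n16 (via fail)
[2] read 'b'  n16⇒n17  ** P6@[1:2]
[3] read 'c'  n17⇒n11 (via fail)  ** P2@[3:3]
[4] read 'a'  n11⇒n7 (via fail)
[5] read 'b'  n7⇒n1 (via fail)
[6] read 'b'  n1⇒n12  ** P3@[5:6]
[7] read 'a'  n12⇒n2 (via fail)
[8] read 'a'  n2⇒n15 (via fail)  ** P5@[7:8]
[9] read 'a'  n15⇒n15 (via fail)  ** P5@[8:9]
[10] read 'a'  n15⇒n15 (via fail)  ** P5@[9:10]
[11] read 'd'  n15⇒n13 (via fail)
[12] read 'b'  n13⇒n17 (via fail)  ** P6@[11:12]
[13] read 'b'  n17⇒n12 (via fail)  ** P3@[12:13]
[14] read 'b'  n12⇒n12 (via fail)  ** P3@[13:14]
[15] read 'b'  n12⇒n12 (via fail)  ** P3@[14:15]
[16] read 'a'  n12⇒n2 (via fail)
[17] read 'b'  n2⇒n1 (via fail)
[18] read 'b'  n1⇒n12  ** P3@[17:18]
[19] read 'b'  n12⇒n12 (via fail)  ** P3@[18:19]
[20] read 'a'  n12⇒n2 (via fail)
[21] read 'c'  n2⇒n3  ** P2@[21:21]
[22] read 'c'  n3⇒n4  ** P2@[22:22]
[23] read 'd'  n4⇒n5
[24] read 'c'  n5⇒n6  ** P0@[19:24],P2@[24:24]
[25] read 'c'  n6⇒n11 (via fail)  ** P2@[25:25]
[26] read 'c'  n11⇒n11 (via fail)  ** P2@[26:26]
[27] read 'c'  n11⇒n11 (via fail)  ** P2@[27:27]
[28] read 'c'  n11⇒n11 (via fail)  ** P2@[28:28]
[29] read 'a'  n11⇒n7 (via fail)
[30] read 'b'  n7⇒n1 (via fail)
[31] read 'a'  n1⇒n2
[32] read 'a'  n2⇒n15 (via fail)  ** P5@[31:32]
[33] read 'b'  n15⇒n1 (via fail)
[34] read 'a'  n1⇒n2
[35] read 'd'  n2⇒n13 (via fail)
[36] read 'c'  n13⇒n14  ** P2@[36:36],P4@[34:36]
[37] read 'c'  n14⇒n11 (via fail)  ** P2@[37:37]
[38] read 'c'  n11⇒n11 (via fail)  ** P2@[38:38]
[39] read 'b'  n11⇒n1 (via fail)
[40] read 'b'  n1⇒n12  ** P3@[39:40]
[41] read 'a'  n12⇒n2 (via fail)
[42] read 'a'  n2⇒n15 (via fail)  ** P5@[41:42]
[43] read 'd'  n15⇒n13 (via fail)
[44] read 'd'  n13⇒n16 (via fail)
[45] read 'a'  n16⇒n7 (via fail)
[46] read 'd'  n7⇒n13
[47] read 'c'  n13⇒n14  ** P2@[47:47],P4@[45:47]

All matches (sorted): [[0,2],[2,6],[3,2],[6,3],[8,5],[9,5],[10,5],[12,6],[13,3],[14,3],[15,3],[18,3],[19,3],[21,2],[22,2],[24,0],[24,2],[25,2],[26,2],[27,2],[28,2],[32,5],[36,2],[36,4],[37,2],[38,2],[40,3],[42,5],[47,2],[47,4]]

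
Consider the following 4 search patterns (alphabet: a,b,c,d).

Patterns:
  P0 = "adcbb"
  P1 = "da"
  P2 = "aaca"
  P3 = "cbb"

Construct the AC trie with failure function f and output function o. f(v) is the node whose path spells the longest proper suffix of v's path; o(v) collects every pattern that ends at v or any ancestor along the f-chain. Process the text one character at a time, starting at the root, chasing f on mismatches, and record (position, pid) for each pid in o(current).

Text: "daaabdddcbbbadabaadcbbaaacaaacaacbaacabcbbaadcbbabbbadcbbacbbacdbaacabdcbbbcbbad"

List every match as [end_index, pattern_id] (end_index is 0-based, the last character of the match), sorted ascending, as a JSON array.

Build automaton:
Trie nodes:
  0='ε' goto a→1 c→11 d→6
  1='a' goto a→8 d→2
  2='ad' goto c→3
  3='adc' goto b→4
  4='adcb' goto b→5
  5='adcbb' goto ·  [P0 ends]
  6='d' goto a→7
  7='da' goto ·  [P1 ends]
  8='aa' goto c→9
  9='aac' goto a→10
  10='aaca' goto ·  [P2 ends]
  11='c' goto b→12
  12='cb' goto b→13
  13='cbb' goto ·  [P3 ends]

BFS fail/out derivation:
  n1('a'): parent n0 fail=0; on 'a' 0 → fail=0;  out ∅∪∅=∅
  n6('d'): parent n0 fail=0; on 'd' 0 → fail=0;  out ∅∪∅=∅
  n11('c'): parent n0 fail=0; on 'c' 0 → fail=0;  out ∅∪∅=∅
  n2('ad'): parent n1 fail=0; on 'd' 0 → fail=6;  out ∅∪∅=∅
  n7('da'): parent n6 fail=0; on 'a' 0 → fail=1;  out {1}∪∅={1}
  n8('aa'): parent n1 fail=0; on 'a' 0 → fail=1;  out ∅∪∅=∅
  n12('cb'): parent n11 fail=0; on 'b' 0 → fail=0;  out ∅∪∅=∅
  n3('adc'): parent n2 fail=6; on 'c' 6→0 → fail=11;  out ∅∪∅=∅
  n9('aac'): parent n8 fail=1; on 'c' 1→0 → fail=11;  out ∅∪∅=∅
  n13('cbb'): parent n12 fail=0; on 'b' 0 → fail=0;  out {3}∪∅={3}
  n4('adcb'): parent n3 fail=11; on 'b' 11 → fail=12;  out ∅∪∅=∅
  n10('aaca'): parent n9 fail=11; on 'a' 11→0 → fail=1;  out {2}∪∅={2}
  n5('adcbb'): parent n4 fail=12; on 'b' 12 → fail=13;  out {0}∪{3}={0,3}

Run:
[0] read 'd'  n0⇒n6
[1] read 'a'  n6⇒n7  → match P1@[0:1]
[2] read 'a'  n7⇒n8 ·f
[3] read 'a'  n8⇒n8 ·f
[4] read 'b'  n8⇒n0 ·f
[5] read 'd'  n0⇒n6
[6] read 'd'  n6⇒n6 ·f
[7] read 'd'  n6⇒n6 ·f
[8] read 'c'  n6⇒n11 ·f
[9] read 'b'  n11⇒n12
[10] read 'b'  n12⇒n13  → match P3@[8:10]
[11] read 'b'  n13⇒n0 ·f
[12] read 'a'  n0⇒n1
[13] read 'd'  n1⇒n2
[14] read 'a'  n2⇒n7 ·f  → match P1@[13:14]
[15] read 'b'  n7⇒n0 ·f
[16] read 'a'  n0⇒n1
[17] read 'a'  n1⇒n8
[18] read 'd'  n8⇒n2 ·f
[19] read 'c'  n2⇒n3
[20] read 'b'  n3⇒n4
[21] read 'b'  n4⇒n5  → match P0@[17:21],P3@[19:21]
[22] read 'a'  n5⇒n1 ·f
[23] read 'a'  n1⇒n8
[24] read 'a'  n8⇒n8 ·f
[25] read 'c'  n8⇒n9
[26] read 'a'  n9⇒n10  → match P2@[23:26]
[27] read 'a'  n10⇒n8 ·f
[28] read 'a'  n8⇒n8 ·f
[29] read 'c'  n8⇒n9
[30] read 'a'  n9⇒n10  → match P2@[27:30]
[31] read 'a'  n10⇒n8 ·f
[32] read 'c'  n8⇒n9
[33] read 'b'  n9⇒n12 ·f
[34] read 'a'  n12⇒n1 ·f
[35] read 'a'  n1⇒n8
[36] read 'c'  n8⇒n9
[37] read 'a'  n9⇒n10  → match P2@[34:37]
[38] read 'b'  n10⇒n0 ·f
[39] read 'c'  n0⇒n11
[40] read 'b'  n11⇒n12
[41] read 'b'  n12⇒n13  → match P3@[39:41]
[42] read 'a'  n13⇒n1 ·f
[43] read 'a'  n1⇒n8
[44] read 'd'  n8⇒n2 ·f
[45] read 'c'  n2⇒n3
[46] read 'b'  n3⇒n4
[47] read 'b'  n4⇒n5  → match P0@[43:47],P3@[45:47]
[48] read 'a'  n5⇒n1 ·f
[49] read 'b'  n1⇒n0 ·f
[50] read 'b'  n0⇒n0
[51] read 'b'  n0⇒n0
[52] read 'a'  n0⇒n1
[53] read 'd'  n1⇒n2
[54] read 'c'  n2⇒n3
[55] read 'b'  n3⇒n4
[56] read 'b'  n4⇒n5  → match P0@[52:56],P3@[54:56]
[57] read 'a'  n5⇒n1 ·f
[58] read 'c'  n1⇒n11 ·f
[59] read 'b'  n11⇒n12
[60] read 'b'  n12⇒n13  → match P3@[58:60]
[61] read 'a'  n13⇒n1 ·f
[62] read 'c'  n1⇒n11 ·f
[63] read 'd'  n11⇒n6 ·f
[64] read 'b'  n6⇒n0 ·f
[65] read 'a'  n0⇒n1
[66] read 'a'  n1⇒n8
[67] read 'c'  n8⇒n9
[68] read 'a'  n9⇒n10  → match P2@[65:68]
[69] read 'b'  n10⇒n0 ·f
[70] read 'd'  n0⇒n6
[71] read 'c'  n6⇒n11 ·f
[72] read 'b'  n11⇒n12
[73] read 'b'  n12⇒n13  → match P3@[71:73]
[74] read 'b'  n13⇒n0 ·f
[75] read 'c'  n0⇒n11
[76] read 'b'  n11⇒n12
[77] read 'b'  n12⇒n13  → match P3@[75:77]
[78] read 'a'  n13⇒n1 ·f
[79] read 'd'  n1⇒n2

All matches (sorted): [[1,1],[10,3],[14,1],[21,0],[21,3],[26,2],[30,2],[37,2],[41,3],[47,0],[47,3],[56,0],[56,3],[60,3],[68,2],[73,3],[77,3]]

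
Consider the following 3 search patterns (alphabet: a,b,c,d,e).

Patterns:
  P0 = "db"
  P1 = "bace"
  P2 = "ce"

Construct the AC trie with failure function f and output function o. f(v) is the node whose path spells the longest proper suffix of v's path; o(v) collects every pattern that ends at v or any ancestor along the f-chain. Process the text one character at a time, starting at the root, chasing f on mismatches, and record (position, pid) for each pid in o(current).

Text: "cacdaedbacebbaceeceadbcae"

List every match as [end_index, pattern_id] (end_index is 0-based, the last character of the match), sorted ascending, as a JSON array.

Construct AC machine:
Trie nodes:
  n0 'ε': b→3 c→7 d→1
  n1 'd': b→2
  n2 'db': ·  [P0 ends]
  n3 'b': a→4
  n4 'ba': c→5
  n5 'bac': e→6
  n6 'bace': ·  [P1 ends]
  n7 'c': e→8
  n8 'ce': ·  [P2 ends]

Failure links (BFS by depth):
  n1('d'): parent n0 fail=0; on 'd' 0 → fail=0;  out ∅∪∅=∅
  n3('b'): parent n0 fail=0; on 'b' 0 → fail=0;  out ∅∪∅=∅
  n7('c'): parent n0 fail=0; on 'c' 0 → fail=0;  out ∅∪∅=∅
  n2('db'): parent n1 fail=0; on 'b' 0 → fail=3;  out {0}∪∅={0}
  n4('ba'): parent n3 fail=0; on 'a' 0 → fail=0;  out ∅∪∅=∅
  n8('ce'): parent n7 fail=0; on 'e' 0 → fail=0;  out {2}∪∅={2}
  n5('bac'): parent n4 fail=0; on 'c' 0 → fail=7;  out ∅∪∅=∅
  n6('bace'): parent n5 fail=7; on 'e' 7 → fail=8;  out {1}∪{2}={1,2}

Scan:
i=0 'c': node 0→7
i=1 'a': node 7→0 ·f
i=2 'c': node 0→7
i=3 'd': node 7→1 ·f
i=4 'a': node 1→0 ·f
i=5 'e': node 0→0
i=6 'd': node 0→1
i=7 'b': node 1→2  ** P0@[6:7]
i=8 'a': node 2→4 ·f
i=9 'c': node 4→5
i=10 'e': node 5→6  ** P1@[7:10],P2@[9:10]
i=11 'b': node 6→3 ·f
i=12 'b': node 3→3 ·f
i=13 'a': node 3→4
i=14 'c': node 4→5
i=15 'e': node 5→6  ** P1@[12:15],P2@[14:15]
i=16 'e': node 6→0 ·f
i=17 'c': node 0→7
i=18 'e': node 7→8  ** P2@[17:18]
i=19 'a': node 8→0 ·f
i=20 'd': node 0→1
i=21 'b': node 1→2  ** P0@[20:21]
i=22 'c': node 2→7 ·f
i=23 'a': node 7→0 ·f
i=24 'e': node 0→0

Matches: [[7,0],[10,1],[10,2],[15,1],[15,2],[18,2],[21,0]]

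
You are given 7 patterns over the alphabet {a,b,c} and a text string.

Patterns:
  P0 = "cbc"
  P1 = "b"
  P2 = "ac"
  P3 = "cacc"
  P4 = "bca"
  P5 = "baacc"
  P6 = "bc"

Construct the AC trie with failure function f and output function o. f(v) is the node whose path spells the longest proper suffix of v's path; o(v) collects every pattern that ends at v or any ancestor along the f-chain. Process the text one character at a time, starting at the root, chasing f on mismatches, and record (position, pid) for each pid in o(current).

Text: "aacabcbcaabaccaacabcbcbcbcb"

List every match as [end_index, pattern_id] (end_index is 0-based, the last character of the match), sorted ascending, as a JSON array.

Construct AC machine:
Trie (insert patterns):
  0='ε' goto a→5 b→4 c→1
  1='c' goto a→7 b→2
  2='cb' goto c→3
  3='cbc' goto ·  [P0 ends]
  4='b' goto a→12 c→10  [P1 ends]
  5='a' goto c→6
  6='ac' goto ·  [P2 ends]
  7='ca' goto c→8
  8='cac' goto c→9
  9='cacc' goto ·  [P3 ends]
  10='bc' goto a→11  [P6 ends]
  11='bca' goto ·  [P4 ends]
  12='ba' goto a→13
  13='baa' goto c→14
  14='baac' goto c→15
  15='baacc' goto ·  [P5 ends]

Failure links (BFS by depth):
  n1('c'): parent n0 fail=0; on 'c' 0 → fail=0;  out ∅∪∅=∅
  n4('b'): parent n0 fail=0; on 'b' 0 → fail=0;  out {1}∪∅={1}
  n5('a'): parent n0 fail=0; on 'a' 0 → fail=0;  out ∅∪∅=∅
  n2('cb'): parent n1 fail=0; on 'b' 0 → fail=4;  out ∅∪{1}={1}
  n6('ac'): parent n5 fail=0; on 'c' 0 → fail=1;  out {2}∪∅={2}
  n7('ca'): parent n1 fail=0; on 'a' 0 → fail=5;  out ∅∪∅=∅
  n10('bc'): parent n4 fail=0; on 'c' 0 → fail=1;  out {6}∪∅={6}
  n12('ba'): parent n4 fail=0; on 'a' 0 → fail=5;  out ∅∪∅=∅
  n3('cbc'): parent n2 fail=4; on 'c' 4 → fail=10;  out {0}∪{6}={0,6}
  n8('cac'): parent n7 fail=5; on 'c' 5 → fail=6;  out ∅∪{2}={2}
  n11('bca'): parent n10 fail=1; on 'a' 1 → fail=7;  out {4}∪∅={4}
  n13('baa'): parent n12 fail=5; on 'a' 5→0 → fail=5;  out ∅∪∅=∅
  n9('cacc'): parent n8 fail=6; on 'c' 6→1→0 → fail=1;  out {3}∪∅={3}
  n14('baac'): parent n13 fail=5; on 'c' 5 → fail=6;  out ∅∪{2}={2}
  n15('baacc'): parent n14 fail=6; on 'c' 6→1→0 → fail=1;  out {5}∪∅={5}

Scan:
[0] read 'a'  n0⇒n5
[1] read 'a'  n5⇒n5 (via fail)
[2] read 'c'  n5⇒n6  ** P2@[1:2]
[3] read 'a'  n6⇒n7 (via fail)
[4] read 'b'  n7⇒n4 (via fail)  ** P1@[4:4]
[5] read 'c'  n4⇒n10  ** P6@[4:5]
[6] read 'b'  n10⇒n2 (via fail)  ** P1@[6:6]
[7] read 'c'  n2⇒n3  ** P0@[5:7],P6@[6:7]
[8] read 'a'  n3⇒n11 (via fail)  ** P4@[6:8]
[9] read 'a'  n11⇒n5 (via fail)
[10] read 'b'  n5⇒n4 (via fail)  ** P1@[10:10]
[11] read 'a'  n4⇒n12
[12] read 'c'  n12⇒n6 (via fail)  ** P2@[11:12]
[13] read 'c'  n6⇒n1 (via fail)
[14] read 'a'  n1⇒n7
[15] read 'a'  n7⇒n5 (via fail)
[16] read 'c'  n5⇒n6  ** P2@[15:16]
[17] read 'a'  n6⇒n7 (via fail)
[18] read 'b'  n7⇒n4 (via fail)  ** P1@[18:18]
[19] read 'c'  n4⇒n10  ** P6@[18:19]
[20] read 'b'  n10⇒n2 (via fail)  ** P1@[20:20]
[21] read 'c'  n2⇒n3  ** P0@[19:21],P6@[20:21]
[22] read 'b'  n3⇒n2 (via fail)  ** P1@[22:22]
[23] read 'c'  n2⇒n3  ** P0@[21:23],P6@[22:23]
[24] read 'b'  n3⇒n2 (via fail)  ** P1@[24:24]
[25] read 'c'  n2⇒n3  ** P0@[23:25],P6@[24:25]
[26] read 'b'  n3⇒n2 (via fail)  ** P1@[26:26]

Result: [[2,2],[4,1],[5,6],[6,1],[7,0],[7,6],[8,4],[10,1],[12,2],[16,2],[18,1],[19,6],[20,1],[21,0],[21,6],[22,1],[23,0],[23,6],[24,1],[25,0],[25,6],[26,1]]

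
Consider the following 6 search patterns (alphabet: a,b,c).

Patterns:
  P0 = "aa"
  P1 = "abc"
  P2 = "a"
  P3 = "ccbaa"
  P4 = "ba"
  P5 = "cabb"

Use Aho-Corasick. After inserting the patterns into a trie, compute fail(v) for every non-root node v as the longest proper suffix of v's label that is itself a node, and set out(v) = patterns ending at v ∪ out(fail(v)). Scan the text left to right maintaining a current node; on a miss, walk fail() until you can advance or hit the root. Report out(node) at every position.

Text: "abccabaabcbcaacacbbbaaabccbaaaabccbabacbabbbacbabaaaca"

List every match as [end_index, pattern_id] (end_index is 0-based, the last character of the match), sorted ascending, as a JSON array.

Build automaton:
Trie nodes:
  0='ε' goto a→1 b→10 c→5
  1='a' goto a→2 b→3  [P2 ends]
  2='aa' goto ·  [P0 ends]
  3='ab' goto c→4
  4='abc' goto ·  [P1 ends]
  5='c' goto a→12 c→6
  6='cc' goto b→7
  7='ccb' goto a→8
  8='ccba' goto a→9
  9='ccbaa' goto ·  [P3 ends]
  10='b' goto a→11
  11='ba' goto ·  [P4 ends]
  12='ca' goto b→13
  13='cab' goto b→14
  14='cabb' goto ·  [P5 ends]

BFS fail/out derivation:
  fail(1) 'a': from fail(0)=0 chase 'a': 0 ⇒ 0;  out={2}∪out(0)={2}
  fail(5) 'c': from fail(0)=0 chase 'c': 0 ⇒ 0;  out=∅∪out(0)=∅
  fail(10) 'b': from fail(0)=0 chase 'b': 0 ⇒ 0;  out=∅∪out(0)=∅
  fail(2) 'aa': from fail(1)=0 chase 'a': 0 ⇒ 1;  out={0}∪out(1)={0,2}
  fail(3) 'ab': from fail(1)=0 chase 'b': 0 ⇒ 10;  out=∅∪out(10)=∅
  fail(6) 'cc': from fail(5)=0 chase 'c': 0 ⇒ 5;  out=∅∪out(5)=∅
  fail(11) 'ba': from fail(10)=0 chase 'a': 0 ⇒ 1;  out={4}∪out(1)={2,4}
  fail(12) 'ca': from fail(5)=0 chase 'a': 0 ⇒ 1;  out=∅∪out(1)={2}
  fail(4) 'abc': from fail(3)=10 chase 'c': 10→0 ⇒ 5;  out={1}∪out(5)={1}
  fail(7) 'ccb': from fail(6)=5 chase 'b': 5→0 ⇒ 10;  out=∅∪out(10)=∅
  fail(13) 'cab': from fail(12)=1 chase 'b': 1 ⇒ 3;  out=∅∪out(3)=∅
  fail(8) 'ccba': from fail(7)=10 chase 'a': 10 ⇒ 11;  out=∅∪out(11)={2,4}
  fail(14) 'cabb': from fail(13)=3 chase 'b': 3→10→0 ⇒ 10;  out={5}∪out(10)={5}
  fail(9) 'ccbaa': from fail(8)=11 chase 'a': 11→1 ⇒ 2;  out={3}∪out(2)={0,2,3}

Text stream:
[0] read 'a'  n0⇒n1  emit P2@[0:0]
[1] read 'b'  n1⇒n3
[2] read 'c'  n3⇒n4  emit P1@[0:2]
[3] read 'c'  n4⇒n6 ·f
[4] read 'a'  n6⇒n12 ·f  emit P2@[4:4]
[5] read 'b'  n12⇒n13
[6] read 'a'  n13⇒n11 ·f  emit P2@[6:6],P4@[5:6]
[7] read 'a'  n11⇒n2 ·f  emit P0@[6:7],P2@[7:7]
[8] read 'b'  n2⇒n3 ·f
[9] read 'c'  n3⇒n4  emit P1@[7:9]
[10] read 'b'  n4⇒n10 ·f
[11] read 'c'  n10⇒n5 ·f
[12] read 'a'  n5⇒n12  emit P2@[12:12]
[13] read 'a'  n12⇒n2 ·f  emit P0@[12:13],P2@[13:13]
[14] read 'c'  n2⇒n5 ·f
[15] read 'a'  n5⇒n12  emit P2@[15:15]
[16] read 'c'  n12⇒n5 ·f
[17] read 'b'  n5⇒n10 ·f
[18] read 'b'  n10⇒n10 ·f
[19] read 'b'  n10⇒n10 ·f
[20] read 'a'  n10⇒n11  emit P2@[20:20],P4@[19:20]
[21] read 'a'  n11⇒n2 ·f  emit P0@[20:21],P2@[21:21]
[22] read 'a'  n2⇒n2 ·f  emit P0@[21:22],P2@[22:22]
[23] read 'b'  n2⇒n3 ·f
[24] read 'c'  n3⇒n4  emit P1@[22:24]
[25] read 'c'  n4⇒n6 ·f
[26] read 'b'  n6⇒n7
[27] read 'a'  n7⇒n8  emit P2@[27:27],P4@[26:27]
[28] read 'a'  n8⇒n9  emit P0@[27:28],P2@[28:28],P3@[24:28]
[29] read 'a'  n9⇒n2 ·f  emit P0@[28:29],P2@[29:29]
[30] read 'a'  n2⇒n2 ·f  emit P0@[29:30],P2@[30:30]
[31] read 'b'  n2⇒n3 ·f
[32] read 'c'  n3⇒n4  emit P1@[30:32]
[33] read 'c'  n4⇒n6 ·f
[34] read 'b'  n6⇒n7
[35] read 'a'  n7⇒n8  emit P2@[35:35],P4@[34:35]
[36] read 'b'  n8⇒n3 ·f
[37] read 'a'  n3⇒n11 ·f  emit P2@[37:37],P4@[36:37]
[38] read 'c'  n11⇒n5 ·f
[39] read 'b'  n5⇒n10 ·f
[40] read 'a'  n10⇒n11  emit P2@[40:40],P4@[39:40]
[41] read 'b'  n11⇒n3 ·f
[42] read 'b'  n3⇒n10 ·f
[43] read 'b'  n10⇒n10 ·f
[44] read 'a'  n10⇒n11  emit P2@[44:44],P4@[43:44]
[45] read 'c'  n11⇒n5 ·f
[46] read 'b'  n5⇒n10 ·f
[47] read 'a'  n10⇒n11  emit P2@[47:47],P4@[46:47]
[48] read 'b'  n11⇒n3 ·f
[49] read 'a'  n3⇒n11 ·f  emit P2@[49:49],P4@[48:49]
[50] read 'a'  n11⇒n2 ·f  emit P0@[49:50],P2@[50:50]
[51] read 'a'  n2⇒n2 ·f  emit P0@[50:51],P2@[51:51]
[52] read 'c'  n2⇒n5 ·f
[53] read 'a'  n5⇒n12  emit P2@[53:53]

Matches: [[0,2],[2,1],[4,2],[6,2],[6,4],[7,0],[7,2],[9,1],[12,2],[13,0],[13,2],[15,2],[20,2],[20,4],[21,0],[21,2],[22,0],[22,2],[24,1],[27,2],[27,4],[28,0],[28,2],[28,3],[29,0],[29,2],[30,0],[30,2],[32,1],[35,2],[35,4],[37,2],[37,4],[40,2],[40,4],[44,2],[44,4],[47,2],[47,4],[49,2],[49,4],[50,0],[50,2],[51,0],[51,2],[53,2]]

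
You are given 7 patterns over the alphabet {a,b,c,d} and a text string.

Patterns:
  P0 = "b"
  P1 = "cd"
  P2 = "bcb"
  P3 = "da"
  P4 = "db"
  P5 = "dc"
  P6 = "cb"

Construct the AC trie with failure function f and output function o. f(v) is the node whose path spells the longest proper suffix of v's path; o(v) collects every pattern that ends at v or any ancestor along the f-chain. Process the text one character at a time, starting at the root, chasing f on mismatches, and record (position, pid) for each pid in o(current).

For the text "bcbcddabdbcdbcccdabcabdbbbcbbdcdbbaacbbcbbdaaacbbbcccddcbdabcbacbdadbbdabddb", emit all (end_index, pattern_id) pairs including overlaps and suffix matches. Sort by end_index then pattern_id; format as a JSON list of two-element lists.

Construct AC machine:
Trie (insert patterns):
  0='ε' goto b→1 c→2 d→6
  1='b' goto c→4  ←P0
  2='c' goto b→10 d→3
  3='cd' goto ·  ←P1
  4='bc' goto b→5
  5='bcb' goto ·  ←P2
  6='d' goto a→7 b→8 c→9
  7='da' goto ·  ←P3
  8='db' goto ·  ←P4
  9='dc' goto ·  ←P5
  10='cb' goto ·  ←P6

Failure links (BFS by depth):
  n1('b'): parent n0 fail=0; on 'b' 0 → fail=0;  out {0}∪∅={0}
  n2('c'): parent n0 fail=0; on 'c' 0 → fail=0;  out ∅∪∅=∅
  n6('d'): parent n0 fail=0; on 'd' 0 → fail=0;  out ∅∪∅=∅
  n3('cd'): parent n2 fail=0; on 'd' 0 → fail=6;  out {1}∪∅={1}
  n4('bc'): parent n1 fail=0; on 'c' 0 → fail=2;  out ∅∪∅=∅
  n7('da'): parent n6 fail=0; on 'a' 0 → fail=0;  out {3}∪∅={3}
  n8('db'): parent n6 fail=0; on 'b' 0 → fail=1;  out {4}∪{0}={0,4}
  n9('dc'): parent n6 fail=0; on 'c' 0 → fail=2;  out {5}∪∅={5}
  n10('cb'): parent n2 fail=0; on 'b' 0 → fail=1;  out {6}∪{0}={0,6}
  n5('bcb'): parent n4 fail=2; on 'b' 2 → fail=10;  out {2}∪{0,6}={0,2,6}

Run:
pos 0 'b': at 1  ** P0@[0:0]
pos 1 'c': at 4
pos 2 'b': at 5  ** P0@[2:2],P2@[0:2],P6@[1:2]
pos 3 'c': at 4 (fail-walked)
pos 4 'd': at 3 (fail-walked)  ** P1@[3:4]
pos 5 'd': at 6 (fail-walked)
pos 6 'a': at 7  ** P3@[5:6]
pos 7 'b': at 1 (fail-walked)  ** P0@[7:7]
pos 8 'd': at 6 (fail-walked)
pos 9 'b': at 8  ** P0@[9:9],P4@[8:9]
pos 10 'c': at 4 (fail-walked)
pos 11 'd': at 3 (fail-walked)  ** P1@[10:11]
pos 12 'b': at 8 (fail-walked)  ** P0@[12:12],P4@[11:12]
pos 13 'c': at 4 (fail-walked)
pos 14 'c': at 2 (fail-walked)
pos 15 'c': at 2 (fail-walked)
pos 16 'd': at 3  ** P1@[15:16]
pos 17 'a': at 7 (fail-walked)  ** P3@[16:17]
pos 18 'b': at 1 (fail-walked)  ** P0@[18:18]
pos 19 'c': at 4
pos 20 'a': at 0 (fail-walked)
pos 21 'b': at 1  ** P0@[21:21]
pos 22 'd': at 6 (fail-walked)
pos 23 'b': at 8  ** P0@[23:23],P4@[22:23]
pos 24 'b': at 1 (fail-walked)  ** P0@[24:24]
pos 25 'b': at 1 (fail-walked)  ** P0@[25:25]
pos 26 'c': at 4
pos 27 'b': at 5  ** P0@[27:27],P2@[25:27],P6@[26:27]
pos 28 'b': at 1 (fail-walked)  ** P0@[28:28]
pos 29 'd': at 6 (fail-walked)
pos 30 'c': at 9  ** P5@[29:30]
pos 31 'd': at 3 (fail-walked)  ** P1@[30:31]
pos 32 'b': at 8 (fail-walked)  ** P0@[32:32],P4@[31:32]
pos 33 'b': at 1 (fail-walked)  ** P0@[33:33]
pos 34 'a': at 0 (fail-walked)
pos 35 'a': at 0
pos 36 'c': at 2
pos 37 'b': at 10  ** P0@[37:37],P6@[36:37]
pos 38 'b': at 1 (fail-walked)  ** P0@[38:38]
pos 39 'c': at 4
pos 40 'b': at 5  ** P0@[40:40],P2@[38:40],P6@[39:40]
pos 41 'b': at 1 (fail-walked)  ** P0@[41:41]
pos 42 'd': at 6 (fail-walked)
pos 43 'a': at 7  ** P3@[42:43]
pos 44 'a': at 0 (fail-walked)
pos 45 'a': at 0
pos 46 'c': at 2
pos 47 'b': at 10  ** P0@[47:47],P6@[46:47]
pos 48 'b': at 1 (fail-walked)  ** P0@[48:48]
pos 49 'b': at 1 (fail-walked)  ** P0@[49:49]
pos 50 'c': at 4
pos 51 'c': at 2 (fail-walked)
pos 52 'c': at 2 (fail-walked)
pos 53 'd': at 3  ** P1@[52:53]
pos 54 'd': at 6 (fail-walked)
pos 55 'c': at 9  ** P5@[54:55]
pos 56 'b': at 10 (fail-walked)  ** P0@[56:56],P6@[55:56]
pos 57 'd': at 6 (fail-walked)
pos 58 'a': at 7  ** P3@[57:58]
pos 59 'b': at 1 (fail-walked)  ** P0@[59:59]
pos 60 'c': at 4
pos 61 'b': at 5  ** P0@[61:61],P2@[59:61],P6@[60:61]
pos 62 'a': at 0 (fail-walked)
pos 63 'c': at 2
pos 64 'b': at 10  ** P0@[64:64],P6@[63:64]
pos 65 'd': at 6 (fail-walked)
pos 66 'a': at 7  ** P3@[65:66]
pos 67 'd': at 6 (fail-walked)
pos 68 'b': at 8  ** P0@[68:68],P4@[67:68]
pos 69 'b': at 1 (fail-walked)  ** P0@[69:69]
pos 70 'd': at 6 (fail-walked)
pos 71 'a': at 7  ** P3@[70:71]
pos 72 'b': at 1 (fail-walked)  ** P0@[72:72]
pos 73 'd': at 6 (fail-walked)
pos 74 'd': at 6 (fail-walked)
pos 75 'b': at 8  ** P0@[75:75],P4@[74:75]

Matches: [[0,0],[2,0],[2,2],[2,6],[4,1],[6,3],[7,0],[9,0],[9,4],[11,1],[12,0],[12,4],[16,1],[17,3],[18,0],[21,0],[23,0],[23,4],[24,0],[25,0],[27,0],[27,2],[27,6],[28,0],[30,5],[31,1],[32,0],[32,4],[33,0],[37,0],[37,6],[38,0],[40,0],[40,2],[40,6],[41,0],[43,3],[47,0],[47,6],[48,0],[49,0],[53,1],[55,5],[56,0],[56,6],[58,3],[59,0],[61,0],[61,2],[61,6],[64,0],[64,6],[66,3],[68,0],[68,4],[69,0],[71,3],[72,0],[75,0],[75,4]]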